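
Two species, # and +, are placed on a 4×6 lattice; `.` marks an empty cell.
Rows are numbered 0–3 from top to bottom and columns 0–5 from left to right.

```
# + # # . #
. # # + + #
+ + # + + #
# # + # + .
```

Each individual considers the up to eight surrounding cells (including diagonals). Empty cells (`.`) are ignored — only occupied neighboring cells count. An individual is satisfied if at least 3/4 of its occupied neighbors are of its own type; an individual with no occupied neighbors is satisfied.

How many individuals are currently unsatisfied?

(0,0)# 1/2 ✗
(0,1)+ 0/4 ✗
(0,2)# 3/5 ✗
(0,3)# 2/4 ✗
(0,5)# 1/2 ✗
(1,1)# 4/7 ✗
(1,2)# 4/8 ✗
(1,3)+ 3/7 ✗
(1,4)+ 3/7 ✗
(1,5)# 2/4 ✗
(2,0)+ 1/4 ✗
(2,1)+ 2/7 ✗
(2,2)# 4/8 ✗
(2,3)+ 5/8 ✗
(2,4)+ 4/7 ✗
(2,5)# 1/4 ✗
(3,0)# 1/3 ✗
(3,1)# 2/5 ✗
(3,2)+ 2/5 ✗
(3,3)# 1/5 ✗
(3,4)+ 2/4 ✗
Unsatisfied: (0,0), (0,1), (0,2), (0,3), (0,5), (1,1), (1,2), (1,3), (1,4), (1,5), (2,0), (2,1), (2,2), (2,3), (2,4), (2,5), (3,0), (3,1), (3,2), (3,3), (3,4) — 21 in total.

21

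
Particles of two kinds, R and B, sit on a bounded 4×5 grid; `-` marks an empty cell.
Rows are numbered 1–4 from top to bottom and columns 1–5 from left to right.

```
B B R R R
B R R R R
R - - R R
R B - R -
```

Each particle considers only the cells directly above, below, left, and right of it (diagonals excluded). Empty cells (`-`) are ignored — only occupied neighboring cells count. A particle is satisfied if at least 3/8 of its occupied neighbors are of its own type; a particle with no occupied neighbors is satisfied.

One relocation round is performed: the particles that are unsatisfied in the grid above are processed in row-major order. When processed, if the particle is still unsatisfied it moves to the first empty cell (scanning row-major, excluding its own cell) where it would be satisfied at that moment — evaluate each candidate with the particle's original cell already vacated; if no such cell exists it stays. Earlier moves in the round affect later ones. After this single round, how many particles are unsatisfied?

Initially unsatisfied (in order): (1,2), (2,1), (2,2), (4,2).
  (1,2) → (4,3).
  (2,1): no empty cell satisfies it; stays.
  (2,2): now satisfied by earlier moves; stays.
  (4,2): now satisfied by earlier moves; stays.
Resulting grid:
B - R R R
B R R R R
R - - R R
R B B R -
Unsatisfied now: (2,1).

1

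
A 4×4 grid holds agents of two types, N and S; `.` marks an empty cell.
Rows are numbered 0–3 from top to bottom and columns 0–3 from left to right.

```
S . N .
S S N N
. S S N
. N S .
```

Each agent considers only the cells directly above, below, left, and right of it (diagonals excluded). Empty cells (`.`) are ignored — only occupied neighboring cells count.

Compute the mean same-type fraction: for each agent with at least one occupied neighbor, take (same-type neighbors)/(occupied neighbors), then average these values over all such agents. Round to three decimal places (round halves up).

0.667

Row 0: (0,0)S 1/1 · (0,2)N 1/1
Row 1: (1,0)S 2/2 · (1,1)S 2/3 · (1,2)N 2/4 · (1,3)N 2/2
Row 2: (2,1)S 2/3 · (2,2)S 2/4 · (2,3)N 1/2
Row 3: (3,1)N 0/2 · (3,2)S 1/2
Sum over 11 agents: 1/1 + 1/1 + 2/2 + 2/3 + 2/4 + 2/2 + 2/3 + 2/4 + 1/2 + 0/2 + 1/2 = 22/3; mean = 22/3 ÷ 11 = 2/3 = 0.666666… → 0.667.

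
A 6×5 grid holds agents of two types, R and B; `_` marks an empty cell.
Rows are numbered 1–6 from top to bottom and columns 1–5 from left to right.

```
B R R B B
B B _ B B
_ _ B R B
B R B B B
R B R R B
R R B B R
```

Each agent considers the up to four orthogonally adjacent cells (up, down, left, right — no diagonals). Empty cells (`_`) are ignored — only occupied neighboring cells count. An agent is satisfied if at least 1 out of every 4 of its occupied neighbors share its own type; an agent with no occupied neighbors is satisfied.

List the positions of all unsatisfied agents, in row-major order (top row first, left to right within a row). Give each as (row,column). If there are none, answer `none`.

Row 1: (1,1)B 1/2 ok · (1,2)R 1/3 ok · (1,3)R 1/2 ok · (1,4)B 2/3 ok · (1,5)B 2/2 ok
Row 2: (2,1)B 2/2 ok · (2,2)B 1/2 ok · (2,4)B 2/3 ok · (2,5)B 3/3 ok
Row 3: (3,3)B 1/2 ok · (3,4)R 0/4 unhappy · (3,5)B 2/3 ok
Row 4: (4,1)B 0/2 unhappy · (4,2)R 0/3 unhappy · (4,3)B 2/4 ok · (4,4)B 2/4 ok · (4,5)B 3/3 ok
Row 5: (5,1)R 1/3 ok · (5,2)B 0/4 unhappy · (5,3)R 1/4 ok · (5,4)R 1/4 ok · (5,5)B 1/3 ok
Row 6: (6,1)R 2/2 ok · (6,2)R 1/3 ok · (6,3)B 1/3 ok · (6,4)B 1/3 ok · (6,5)R 0/2 unhappy

(3,4), (4,1), (4,2), (5,2), (6,5)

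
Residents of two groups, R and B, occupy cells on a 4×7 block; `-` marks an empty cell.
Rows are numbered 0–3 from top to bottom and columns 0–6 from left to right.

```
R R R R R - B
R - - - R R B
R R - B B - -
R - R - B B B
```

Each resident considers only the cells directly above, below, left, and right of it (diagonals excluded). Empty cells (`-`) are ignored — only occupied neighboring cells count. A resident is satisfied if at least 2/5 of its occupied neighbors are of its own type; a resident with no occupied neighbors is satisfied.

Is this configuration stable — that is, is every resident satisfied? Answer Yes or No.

Yes

Row 0: (0,0)R 2/2 satisfied · (0,1)R 2/2 satisfied · (0,2)R 2/2 satisfied · (0,3)R 2/2 satisfied · (0,4)R 2/2 satisfied · (0,6)B 1/1 satisfied
Row 1: (1,0)R 2/2 satisfied · (1,4)R 2/3 satisfied · (1,5)R 1/2 satisfied · (1,6)B 1/2 satisfied
Row 2: (2,0)R 3/3 satisfied · (2,1)R 1/1 satisfied · (2,3)B 1/1 satisfied · (2,4)B 2/3 satisfied
Row 3: (3,0)R 1/1 satisfied · (3,2)R 0/0 satisfied · (3,4)B 2/2 satisfied · (3,5)B 2/2 satisfied · (3,6)B 1/1 satisfied
All meet the threshold, so the configuration is stable.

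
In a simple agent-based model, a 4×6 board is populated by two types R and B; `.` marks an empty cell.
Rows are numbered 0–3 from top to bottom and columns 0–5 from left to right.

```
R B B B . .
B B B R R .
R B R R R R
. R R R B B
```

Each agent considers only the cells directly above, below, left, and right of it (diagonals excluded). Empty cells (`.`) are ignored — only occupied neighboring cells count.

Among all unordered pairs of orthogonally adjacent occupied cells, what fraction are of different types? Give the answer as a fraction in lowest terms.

2/5

Scan each occupied cell's neighbors to the right and below so each pair is counted once.
Row 0: R(0,0)–B(0,1)≠ R(0,0)–B(1,0)≠ B(0,1)–B(0,2)= B(0,1)–B(1,1)= B(0,2)–B(0,3)= B(0,2)–B(1,2)= B(0,3)–R(1,3)≠  → 3/7 unlike.
Row 1: B(1,0)–B(1,1)= B(1,0)–R(2,0)≠ B(1,1)–B(1,2)= B(1,1)–B(2,1)= B(1,2)–R(1,3)≠ B(1,2)–R(2,2)≠ R(1,3)–R(1,4)= R(1,3)–R(2,3)= R(1,4)–R(2,4)=  → 3/9 unlike.
Row 2: R(2,0)–B(2,1)≠ B(2,1)–R(2,2)≠ B(2,1)–R(3,1)≠ R(2,2)–R(2,3)= R(2,2)–R(3,2)= R(2,3)–R(2,4)= R(2,3)–R(3,3)= R(2,4)–R(2,5)= R(2,4)–B(3,4)≠ R(2,5)–B(3,5)≠  → 5/10 unlike.
Row 3: R(3,1)–R(3,2)= R(3,2)–R(3,3)= R(3,3)–B(3,4)≠ B(3,4)–B(3,5)=  → 1/4 unlike.
Total adjacent occupied pairs: 30; unlike-type pairs: 12.
12/30 reduces to 2/5.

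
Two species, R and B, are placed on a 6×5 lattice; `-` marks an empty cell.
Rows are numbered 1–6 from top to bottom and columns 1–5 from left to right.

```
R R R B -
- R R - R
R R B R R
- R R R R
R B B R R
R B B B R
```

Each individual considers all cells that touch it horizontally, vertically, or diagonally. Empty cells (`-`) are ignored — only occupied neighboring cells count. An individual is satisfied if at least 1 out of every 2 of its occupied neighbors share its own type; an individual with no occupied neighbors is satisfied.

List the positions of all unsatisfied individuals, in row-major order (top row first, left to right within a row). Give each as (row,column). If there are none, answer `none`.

Row 1: (1,1)R 2/2 ok · (1,2)R 4/4 ok · (1,3)R 3/4 ok · (1,4)B 0/3 unhappy
Row 2: (2,2)R 6/7 ok · (2,3)R 5/7 ok · (2,5)R 2/3 ok
Row 3: (3,1)R 3/3 ok · (3,2)R 5/6 ok · (3,3)B 0/7 unhappy · (3,4)R 6/7 ok · (3,5)R 4/4 ok
Row 4: (4,2)R 4/7 ok · (4,3)R 5/8 ok · (4,4)R 6/8 ok · (4,5)R 5/5 ok
Row 5: (5,1)R 2/4 ok · (5,2)B 3/7 unhappy · (5,3)B 4/8 ok · (5,4)R 5/8 ok · (5,5)R 4/5 ok
Row 6: (6,1)R 1/3 unhappy · (6,2)B 3/5 ok · (6,3)B 4/5 ok · (6,4)B 2/5 unhappy · (6,5)R 2/3 ok

(1,4), (3,3), (5,2), (6,1), (6,4)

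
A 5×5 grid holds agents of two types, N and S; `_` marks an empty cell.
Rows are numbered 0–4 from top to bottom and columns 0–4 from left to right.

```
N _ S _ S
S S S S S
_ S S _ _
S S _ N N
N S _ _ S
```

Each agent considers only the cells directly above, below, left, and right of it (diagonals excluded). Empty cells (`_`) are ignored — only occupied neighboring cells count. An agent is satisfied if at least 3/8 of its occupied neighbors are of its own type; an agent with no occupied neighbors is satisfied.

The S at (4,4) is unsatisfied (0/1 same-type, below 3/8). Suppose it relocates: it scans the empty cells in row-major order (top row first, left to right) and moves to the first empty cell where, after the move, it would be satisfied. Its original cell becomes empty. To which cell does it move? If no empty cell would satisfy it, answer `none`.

Vacating (4,4). Empty cells in order:
  (0,1): 2/3 same-type → satisfied — stop here.

(0,1)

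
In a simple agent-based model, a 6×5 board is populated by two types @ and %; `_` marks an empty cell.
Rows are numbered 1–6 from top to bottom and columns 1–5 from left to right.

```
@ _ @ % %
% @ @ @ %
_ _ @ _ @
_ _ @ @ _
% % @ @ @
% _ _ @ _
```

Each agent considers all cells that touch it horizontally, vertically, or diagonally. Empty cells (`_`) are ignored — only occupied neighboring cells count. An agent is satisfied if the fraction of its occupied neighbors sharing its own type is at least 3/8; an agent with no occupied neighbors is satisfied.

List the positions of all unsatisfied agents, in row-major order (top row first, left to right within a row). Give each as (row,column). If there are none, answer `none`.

Row 1: (1,1)@ 1/2 ok · (1,3)@ 3/4 ok · (1,4)% 2/5 ok · (1,5)% 2/3 ok
Row 2: (2,1)% 0/2 unhappy · (2,2)@ 4/5 ok · (2,3)@ 4/5 ok · (2,4)@ 4/7 ok · (2,5)% 2/4 ok
Row 3: (3,3)@ 5/5 ok · (3,5)@ 2/3 ok
Row 4: (4,3)@ 4/5 ok · (4,4)@ 6/6 ok
Row 5: (5,1)% 2/2 ok · (5,2)% 2/4 ok · (5,3)@ 4/5 ok · (5,4)@ 5/5 ok · (5,5)@ 3/3 ok
Row 6: (6,1)% 2/2 ok · (6,4)@ 3/3 ok

(2,1)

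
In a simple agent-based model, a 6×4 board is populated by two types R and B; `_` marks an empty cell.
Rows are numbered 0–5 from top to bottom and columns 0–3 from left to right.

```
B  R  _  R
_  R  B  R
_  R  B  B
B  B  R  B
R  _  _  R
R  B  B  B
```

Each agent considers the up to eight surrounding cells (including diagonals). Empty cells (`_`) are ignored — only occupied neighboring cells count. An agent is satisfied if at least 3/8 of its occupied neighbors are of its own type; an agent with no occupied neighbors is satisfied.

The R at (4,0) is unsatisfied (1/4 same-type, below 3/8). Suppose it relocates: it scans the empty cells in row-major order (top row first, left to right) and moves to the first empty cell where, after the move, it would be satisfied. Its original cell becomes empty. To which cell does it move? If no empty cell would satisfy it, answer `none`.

(0,2)

Vacating (4,0). Empty cells in order:
  (0,2): 4/5 same-type → satisfied — stop here.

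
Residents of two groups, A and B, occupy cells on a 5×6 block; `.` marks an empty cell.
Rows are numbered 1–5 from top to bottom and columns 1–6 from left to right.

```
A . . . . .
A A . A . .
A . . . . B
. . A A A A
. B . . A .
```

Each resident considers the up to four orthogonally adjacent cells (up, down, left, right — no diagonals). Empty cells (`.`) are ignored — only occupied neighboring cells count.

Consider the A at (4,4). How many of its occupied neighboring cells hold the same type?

2

Occupied neighbors of (4,4): (4,3)=A, (4,5)=A.
Same type (A): 2 of 2.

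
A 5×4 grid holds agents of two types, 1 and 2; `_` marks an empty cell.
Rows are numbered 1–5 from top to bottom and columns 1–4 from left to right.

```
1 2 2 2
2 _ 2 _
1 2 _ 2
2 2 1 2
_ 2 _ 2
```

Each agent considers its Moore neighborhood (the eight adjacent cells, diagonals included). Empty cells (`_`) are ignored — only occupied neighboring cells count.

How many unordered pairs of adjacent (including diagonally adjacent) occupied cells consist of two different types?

12

Scan each occupied cell's neighbors to the right and below (and the two forward diagonals) so each pair is counted once.
Row 1: 1(1,1)–2(1,2)≠ 1(1,1)–2(2,1)≠ 2(1,2)–2(1,3)= 2(1,2)–2(2,3)= 2(1,2)–2(2,1)= 2(1,3)–2(1,4)= 2(1,3)–2(2,3)= 2(1,4)–2(2,3)=  → 2/8 unlike.
Row 2: 2(2,1)–1(3,1)≠ 2(2,1)–2(3,2)= 2(2,3)–2(3,4)= 2(2,3)–2(3,2)=  → 1/4 unlike.
Row 3: 1(3,1)–2(3,2)≠ 1(3,1)–2(4,1)≠ 1(3,1)–2(4,2)≠ 2(3,2)–2(4,2)= 2(3,2)–1(4,3)≠ 2(3,2)–2(4,1)= 2(3,4)–2(4,4)= 2(3,4)–1(4,3)≠  → 5/8 unlike.
Row 4: 2(4,1)–2(4,2)= 2(4,1)–2(5,2)= 2(4,2)–1(4,3)≠ 2(4,2)–2(5,2)= 1(4,3)–2(4,4)≠ 1(4,3)–2(5,4)≠ 1(4,3)–2(5,2)≠ 2(4,4)–2(5,4)=  → 4/8 unlike.
Total adjacent occupied pairs: 28; unlike-type pairs: 12.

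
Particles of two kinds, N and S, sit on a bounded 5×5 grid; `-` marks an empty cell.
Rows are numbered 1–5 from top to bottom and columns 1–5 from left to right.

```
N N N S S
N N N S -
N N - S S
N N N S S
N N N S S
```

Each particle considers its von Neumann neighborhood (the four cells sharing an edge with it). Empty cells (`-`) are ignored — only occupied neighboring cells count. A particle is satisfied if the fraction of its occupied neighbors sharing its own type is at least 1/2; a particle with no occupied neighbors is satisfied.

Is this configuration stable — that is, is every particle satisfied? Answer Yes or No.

Row 1: (1,1)N 2/2 ok · (1,2)N 3/3 ok · (1,3)N 2/3 ok · (1,4)S 2/3 ok · (1,5)S 1/1 ok
Row 2: (2,1)N 3/3 ok · (2,2)N 4/4 ok · (2,3)N 2/3 ok · (2,4)S 2/3 ok
Row 3: (3,1)N 3/3 ok · (3,2)N 3/3 ok · (3,4)S 3/3 ok · (3,5)S 2/2 ok
Row 4: (4,1)N 3/3 ok · (4,2)N 4/4 ok · (4,3)N 2/3 ok · (4,4)S 3/4 ok · (4,5)S 3/3 ok
Row 5: (5,1)N 2/2 ok · (5,2)N 3/3 ok · (5,3)N 2/3 ok · (5,4)S 2/3 ok · (5,5)S 2/2 ok
All meet the threshold, so the configuration is stable.

Yes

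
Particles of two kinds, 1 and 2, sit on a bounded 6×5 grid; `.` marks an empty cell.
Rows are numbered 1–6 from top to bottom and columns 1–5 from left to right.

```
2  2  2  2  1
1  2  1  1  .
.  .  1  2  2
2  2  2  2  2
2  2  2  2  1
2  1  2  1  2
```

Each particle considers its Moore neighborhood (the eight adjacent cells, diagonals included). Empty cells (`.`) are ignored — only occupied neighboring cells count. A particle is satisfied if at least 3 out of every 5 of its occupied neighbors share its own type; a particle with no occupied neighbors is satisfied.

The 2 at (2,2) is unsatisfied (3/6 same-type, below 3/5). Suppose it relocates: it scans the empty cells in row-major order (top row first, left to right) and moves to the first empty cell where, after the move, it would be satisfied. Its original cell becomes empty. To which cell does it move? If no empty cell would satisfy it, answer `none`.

Vacating (2,2). Empty cells in order:
  (2,5): 3/5 same-type → satisfied — stop here.

(2,5)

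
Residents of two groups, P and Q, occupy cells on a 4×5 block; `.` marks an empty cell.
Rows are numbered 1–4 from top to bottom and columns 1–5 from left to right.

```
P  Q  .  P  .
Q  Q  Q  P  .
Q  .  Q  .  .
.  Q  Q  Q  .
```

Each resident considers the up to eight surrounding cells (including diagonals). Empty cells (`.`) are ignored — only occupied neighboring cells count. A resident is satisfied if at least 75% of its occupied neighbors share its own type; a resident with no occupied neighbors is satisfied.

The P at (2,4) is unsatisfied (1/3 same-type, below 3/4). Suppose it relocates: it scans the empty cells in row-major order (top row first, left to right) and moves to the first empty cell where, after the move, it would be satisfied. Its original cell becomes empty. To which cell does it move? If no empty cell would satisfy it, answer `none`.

(1,5)

Vacating (2,4). Empty cells in order:
  (1,3): 1/4 same-type → still unsatisfied.
  (1,5): 1/1 same-type → satisfied — stop here.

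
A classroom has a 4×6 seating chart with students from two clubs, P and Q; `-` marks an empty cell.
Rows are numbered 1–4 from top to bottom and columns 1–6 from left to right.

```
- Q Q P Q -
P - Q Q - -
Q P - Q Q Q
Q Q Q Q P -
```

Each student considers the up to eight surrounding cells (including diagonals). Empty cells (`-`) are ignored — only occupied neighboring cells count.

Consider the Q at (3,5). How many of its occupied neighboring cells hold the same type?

Occupied neighbors of (3,5): (2,4)=Q, (3,4)=Q, (3,6)=Q, (4,4)=Q, (4,5)=P.
Same type (Q): 4 of 5.

4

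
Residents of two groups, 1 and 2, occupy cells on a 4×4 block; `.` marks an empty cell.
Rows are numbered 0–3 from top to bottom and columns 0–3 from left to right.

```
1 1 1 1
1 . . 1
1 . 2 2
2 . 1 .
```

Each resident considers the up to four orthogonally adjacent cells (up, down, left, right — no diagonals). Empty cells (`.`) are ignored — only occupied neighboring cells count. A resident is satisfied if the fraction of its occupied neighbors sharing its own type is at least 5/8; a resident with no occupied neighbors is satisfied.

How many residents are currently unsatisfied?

6

(0,0)1 2/2 ✓
(0,1)1 2/2 ✓
(0,2)1 2/2 ✓
(0,3)1 2/2 ✓
(1,0)1 2/2 ✓
(1,3)1 1/2 ✗
(2,0)1 1/2 ✗
(2,2)2 1/2 ✗
(2,3)2 1/2 ✗
(3,0)2 0/1 ✗
(3,2)1 0/1 ✗
Unsatisfied: (1,3), (2,0), (2,2), (2,3), (3,0), (3,2) — 6 in total.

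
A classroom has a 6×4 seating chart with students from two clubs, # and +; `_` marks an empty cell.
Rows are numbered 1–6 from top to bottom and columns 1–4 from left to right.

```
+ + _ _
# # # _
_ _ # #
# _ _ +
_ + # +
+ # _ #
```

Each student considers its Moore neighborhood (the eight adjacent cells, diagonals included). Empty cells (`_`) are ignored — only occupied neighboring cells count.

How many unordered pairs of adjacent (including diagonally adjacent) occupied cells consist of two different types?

Scan each occupied cell's neighbors to the right and below (and the two forward diagonals) so each pair is counted once.
From row 1: 5 unlike of 6 pairs (running 5/6).
From row 2: 0 unlike of 5 pairs (running 5/11).
From row 3: 2 unlike of 3 pairs (running 7/14).
From row 4: 2 unlike of 3 pairs (running 9/17).
From row 5: 4 unlike of 7 pairs (running 13/24).
From row 6: 1 unlike of 1 pairs (running 14/25).
Total adjacent occupied pairs: 25; unlike-type pairs: 14.

14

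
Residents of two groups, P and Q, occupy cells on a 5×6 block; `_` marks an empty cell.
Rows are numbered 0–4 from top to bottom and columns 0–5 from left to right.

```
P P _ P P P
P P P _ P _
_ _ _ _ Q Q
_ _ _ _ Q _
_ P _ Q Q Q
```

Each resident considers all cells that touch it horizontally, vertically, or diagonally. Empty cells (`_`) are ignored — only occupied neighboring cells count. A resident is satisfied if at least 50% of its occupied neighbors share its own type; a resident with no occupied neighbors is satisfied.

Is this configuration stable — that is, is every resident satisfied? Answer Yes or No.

Yes

(0,0)P 3/3 ok
(0,1)P 4/4 ok
(0,3)P 3/3 ok
(0,4)P 3/3 ok
(0,5)P 2/2 ok
(1,0)P 3/3 ok
(1,1)P 4/4 ok
(1,2)P 3/3 ok
(1,4)P 3/5 ok
(2,4)Q 2/3 ok
(2,5)Q 2/3 ok
(3,4)Q 5/5 ok
(4,1)P 0/0 ok
(4,3)Q 2/2 ok
(4,4)Q 3/3 ok
(4,5)Q 2/2 ok
All meet the threshold, so the configuration is stable.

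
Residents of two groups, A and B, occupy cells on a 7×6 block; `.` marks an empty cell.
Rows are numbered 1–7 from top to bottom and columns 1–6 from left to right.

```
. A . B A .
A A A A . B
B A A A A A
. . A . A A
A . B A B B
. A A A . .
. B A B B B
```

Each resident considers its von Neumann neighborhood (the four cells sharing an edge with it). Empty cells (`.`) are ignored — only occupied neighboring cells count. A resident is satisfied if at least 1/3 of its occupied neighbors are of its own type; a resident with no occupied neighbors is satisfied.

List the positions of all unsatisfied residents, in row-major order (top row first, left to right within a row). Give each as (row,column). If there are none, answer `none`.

Row 1: (1,2)A 1/1 ✓ · (1,4)B 0/2 ✗ · (1,5)A 0/1 ✗
Row 2: (2,1)A 1/2 ✓ · (2,2)A 4/4 ✓ · (2,3)A 3/3 ✓ · (2,4)A 2/3 ✓ · (2,6)B 0/1 ✗
Row 3: (3,1)B 0/2 ✗ · (3,2)A 2/3 ✓ · (3,3)A 4/4 ✓ · (3,4)A 3/3 ✓ · (3,5)A 3/3 ✓ · (3,6)A 2/3 ✓
Row 4: (4,3)A 1/2 ✓ · (4,5)A 2/3 ✓ · (4,6)A 2/3 ✓
Row 5: (5,1)A 0/0 ✓ · (5,3)B 0/3 ✗ · (5,4)A 1/3 ✓ · (5,5)B 1/3 ✓ · (5,6)B 1/2 ✓
Row 6: (6,2)A 1/2 ✓ · (6,3)A 3/4 ✓ · (6,4)A 2/3 ✓
Row 7: (7,2)B 0/2 ✗ · (7,3)A 1/3 ✓ · (7,4)B 1/3 ✓ · (7,5)B 2/2 ✓ · (7,6)B 1/1 ✓

(1,4), (1,5), (2,6), (3,1), (5,3), (7,2)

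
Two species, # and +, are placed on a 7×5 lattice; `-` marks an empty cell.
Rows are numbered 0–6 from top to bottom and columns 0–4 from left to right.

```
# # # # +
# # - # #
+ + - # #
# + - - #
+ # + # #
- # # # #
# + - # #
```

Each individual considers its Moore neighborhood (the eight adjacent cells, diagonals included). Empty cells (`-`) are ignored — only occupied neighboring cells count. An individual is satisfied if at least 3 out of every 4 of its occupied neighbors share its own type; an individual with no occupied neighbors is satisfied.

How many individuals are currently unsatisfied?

(0,0)# 3/3 ok
(0,1)# 4/4 ok
(0,2)# 4/4 ok
(0,3)# 3/4 ok
(0,4)+ 0/3 unhappy
(1,0)# 3/5 unhappy
(1,1)# 4/6 unhappy
(1,3)# 5/6 ok
(1,4)# 4/5 ok
(2,0)+ 2/5 unhappy
(2,1)+ 2/5 unhappy
(2,3)# 4/4 ok
(2,4)# 4/4 ok
(3,0)# 1/5 unhappy
(3,1)+ 4/6 unhappy
(3,4)# 4/4 ok
(4,0)+ 1/4 unhappy
(4,1)# 3/6 unhappy
(4,2)+ 1/6 unhappy
(4,3)# 5/6 ok
(4,4)# 4/4 ok
(5,1)# 3/6 unhappy
(5,2)# 5/7 unhappy
(5,3)# 6/7 ok
(5,4)# 5/5 ok
(6,0)# 1/2 unhappy
(6,1)+ 0/3 unhappy
(6,3)# 4/4 ok
(6,4)# 3/3 ok
Unsatisfied: (0,4), (1,0), (1,1), (2,0), (2,1), (3,0), (3,1), (4,0), (4,1), (4,2), (5,1), (5,2), (6,0), (6,1) — 14 in total.

14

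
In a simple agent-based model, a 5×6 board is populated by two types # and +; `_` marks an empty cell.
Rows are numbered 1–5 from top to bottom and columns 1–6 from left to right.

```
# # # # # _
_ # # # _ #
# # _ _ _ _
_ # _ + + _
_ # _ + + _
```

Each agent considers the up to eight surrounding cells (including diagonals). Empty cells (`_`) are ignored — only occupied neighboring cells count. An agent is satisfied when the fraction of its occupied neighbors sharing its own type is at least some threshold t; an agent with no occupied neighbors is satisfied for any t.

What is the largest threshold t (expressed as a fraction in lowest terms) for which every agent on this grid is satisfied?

1/1

Row 1: (1,1)# 2/2 · (1,2)# 4/4 · (1,3)# 5/5 · (1,4)# 4/4 · (1,5)# 3/3
Row 2: (2,2)# 6/6 · (2,3)# 6/6 · (2,4)# 4/4 · (2,6)# 1/1
Row 3: (3,1)# 3/3 · (3,2)# 4/4
Row 4: (4,2)# 3/3 · (4,4)+ 3/3 · (4,5)+ 3/3
Row 5: (5,2)# 1/1 · (5,4)+ 3/3 · (5,5)+ 3/3
The smallest same-type fraction is 2/2 at (1,1), which reduces to 1/1. Any threshold above that leaves this agent unsatisfied.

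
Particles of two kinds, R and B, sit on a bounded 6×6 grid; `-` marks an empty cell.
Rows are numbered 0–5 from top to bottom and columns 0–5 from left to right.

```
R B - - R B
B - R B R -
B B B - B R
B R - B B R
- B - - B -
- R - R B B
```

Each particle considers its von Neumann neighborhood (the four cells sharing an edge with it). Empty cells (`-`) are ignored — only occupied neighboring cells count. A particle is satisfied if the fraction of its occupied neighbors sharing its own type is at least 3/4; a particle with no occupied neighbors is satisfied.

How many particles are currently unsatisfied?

(0,0)R 0/2 not
(0,1)B 0/1 not
(0,4)R 1/2 not
(0,5)B 0/1 not
(1,0)B 1/2 not
(1,2)R 0/2 not
(1,3)B 0/2 not
(1,4)R 1/3 not
(2,0)B 3/3 satisfied
(2,1)B 2/3 not
(2,2)B 1/2 not
(2,4)B 1/3 not
(2,5)R 1/2 not
(3,0)B 1/2 not
(3,1)R 0/3 not
(3,3)B 1/1 satisfied
(3,4)B 3/4 satisfied
(3,5)R 1/2 not
(4,1)B 0/2 not
(4,4)B 2/2 satisfied
(5,1)R 0/1 not
(5,3)R 0/1 not
(5,4)B 2/3 not
(5,5)B 1/1 satisfied
Unsatisfied: (0,0), (0,1), (0,4), (0,5), (1,0), (1,2), (1,3), (1,4), (2,1), (2,2), (2,4), (2,5), (3,0), (3,1), (3,5), (4,1), (5,1), (5,3), (5,4) — 19 in total.

19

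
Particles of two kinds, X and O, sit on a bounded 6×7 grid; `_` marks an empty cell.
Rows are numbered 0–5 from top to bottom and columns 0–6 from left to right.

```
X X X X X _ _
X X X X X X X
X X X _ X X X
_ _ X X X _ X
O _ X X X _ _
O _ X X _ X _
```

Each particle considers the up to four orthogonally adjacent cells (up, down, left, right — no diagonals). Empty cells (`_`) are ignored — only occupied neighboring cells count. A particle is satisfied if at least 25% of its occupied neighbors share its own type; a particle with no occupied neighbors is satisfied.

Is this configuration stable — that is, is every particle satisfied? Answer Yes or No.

Yes

Row 0: (0,0)X 2/2 satisfied · (0,1)X 3/3 satisfied · (0,2)X 3/3 satisfied · (0,3)X 3/3 satisfied · (0,4)X 2/2 satisfied
Row 1: (1,0)X 3/3 satisfied · (1,1)X 4/4 satisfied · (1,2)X 4/4 satisfied · (1,3)X 3/3 satisfied · (1,4)X 4/4 satisfied · (1,5)X 3/3 satisfied · (1,6)X 2/2 satisfied
Row 2: (2,0)X 2/2 satisfied · (2,1)X 3/3 satisfied · (2,2)X 3/3 satisfied · (2,4)X 3/3 satisfied · (2,5)X 3/3 satisfied · (2,6)X 3/3 satisfied
Row 3: (3,2)X 3/3 satisfied · (3,3)X 3/3 satisfied · (3,4)X 3/3 satisfied · (3,6)X 1/1 satisfied
Row 4: (4,0)O 1/1 satisfied · (4,2)X 3/3 satisfied · (4,3)X 4/4 satisfied · (4,4)X 2/2 satisfied
Row 5: (5,0)O 1/1 satisfied · (5,2)X 2/2 satisfied · (5,3)X 2/2 satisfied · (5,5)X 0/0 satisfied
All meet the threshold, so the configuration is stable.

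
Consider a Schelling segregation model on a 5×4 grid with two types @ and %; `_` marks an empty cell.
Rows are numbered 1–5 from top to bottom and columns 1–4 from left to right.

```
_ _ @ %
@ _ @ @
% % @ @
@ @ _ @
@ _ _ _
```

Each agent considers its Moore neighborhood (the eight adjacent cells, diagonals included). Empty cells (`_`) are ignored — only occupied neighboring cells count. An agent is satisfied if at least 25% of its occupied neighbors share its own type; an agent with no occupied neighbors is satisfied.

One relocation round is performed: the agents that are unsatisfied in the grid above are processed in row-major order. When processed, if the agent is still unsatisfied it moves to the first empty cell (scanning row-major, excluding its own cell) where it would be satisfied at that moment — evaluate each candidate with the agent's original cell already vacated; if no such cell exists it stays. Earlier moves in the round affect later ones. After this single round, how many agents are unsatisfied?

Initially unsatisfied (in order): (1,4), (2,1), (3,2).
  (1,4) → (2,2).
  (2,1) → (1,2).
  (3,2): now satisfied by earlier moves; stays.
Resulting grid:
_ @ @ _
_ % @ @
% % @ @
@ @ _ @
@ _ _ _
All satisfied now.

0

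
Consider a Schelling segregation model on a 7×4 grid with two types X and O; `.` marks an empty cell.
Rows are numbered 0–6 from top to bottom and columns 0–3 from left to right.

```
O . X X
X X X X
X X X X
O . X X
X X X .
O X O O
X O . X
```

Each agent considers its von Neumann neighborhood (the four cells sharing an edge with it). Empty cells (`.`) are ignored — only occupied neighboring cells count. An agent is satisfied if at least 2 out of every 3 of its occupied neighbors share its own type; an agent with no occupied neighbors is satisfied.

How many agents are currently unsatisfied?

(0,0)O 0/1 not
(0,2)X 2/2 satisfied
(0,3)X 2/2 satisfied
(1,0)X 2/3 satisfied
(1,1)X 3/3 satisfied
(1,2)X 4/4 satisfied
(1,3)X 3/3 satisfied
(2,0)X 2/3 satisfied
(2,1)X 3/3 satisfied
(2,2)X 4/4 satisfied
(2,3)X 3/3 satisfied
(3,0)O 0/2 not
(3,2)X 3/3 satisfied
(3,3)X 2/2 satisfied
(4,0)X 1/3 not
(4,1)X 3/3 satisfied
(4,2)X 2/3 satisfied
(5,0)O 0/3 not
(5,1)X 1/4 not
(5,2)O 1/3 not
(5,3)O 1/2 not
(6,0)X 0/2 not
(6,1)O 0/2 not
(6,3)X 0/1 not
Unsatisfied: (0,0), (3,0), (4,0), (5,0), (5,1), (5,2), (5,3), (6,0), (6,1), (6,3) — 10 in total.

10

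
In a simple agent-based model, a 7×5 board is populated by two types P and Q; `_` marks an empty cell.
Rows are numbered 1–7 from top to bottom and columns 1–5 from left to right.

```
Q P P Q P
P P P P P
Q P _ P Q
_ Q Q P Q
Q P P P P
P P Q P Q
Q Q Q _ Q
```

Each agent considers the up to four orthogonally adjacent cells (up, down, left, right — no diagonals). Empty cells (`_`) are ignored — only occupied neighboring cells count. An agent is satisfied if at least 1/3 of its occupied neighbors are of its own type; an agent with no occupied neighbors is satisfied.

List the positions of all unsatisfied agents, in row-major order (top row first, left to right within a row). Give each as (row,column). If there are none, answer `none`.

(1,1), (1,4), (3,1), (5,1), (6,3)

(1,1)Q 0/2 not
(1,2)P 2/3 satisfied
(1,3)P 2/3 satisfied
(1,4)Q 0/3 not
(1,5)P 1/2 satisfied
(2,1)P 1/3 satisfied
(2,2)P 4/4 satisfied
(2,3)P 3/3 satisfied
(2,4)P 3/4 satisfied
(2,5)P 2/3 satisfied
(3,1)Q 0/2 not
(3,2)P 1/3 satisfied
(3,4)P 2/3 satisfied
(3,5)Q 1/3 satisfied
(4,2)Q 1/3 satisfied
(4,3)Q 1/3 satisfied
(4,4)P 2/4 satisfied
(4,5)Q 1/3 satisfied
(5,1)Q 0/2 not
(5,2)P 2/4 satisfied
(5,3)P 2/4 satisfied
(5,4)P 4/4 satisfied
(5,5)P 1/3 satisfied
(6,1)P 1/3 satisfied
(6,2)P 2/4 satisfied
(6,3)Q 1/4 not
(6,4)P 1/3 satisfied
(6,5)Q 1/3 satisfied
(7,1)Q 1/2 satisfied
(7,2)Q 2/3 satisfied
(7,3)Q 2/2 satisfied
(7,5)Q 1/1 satisfied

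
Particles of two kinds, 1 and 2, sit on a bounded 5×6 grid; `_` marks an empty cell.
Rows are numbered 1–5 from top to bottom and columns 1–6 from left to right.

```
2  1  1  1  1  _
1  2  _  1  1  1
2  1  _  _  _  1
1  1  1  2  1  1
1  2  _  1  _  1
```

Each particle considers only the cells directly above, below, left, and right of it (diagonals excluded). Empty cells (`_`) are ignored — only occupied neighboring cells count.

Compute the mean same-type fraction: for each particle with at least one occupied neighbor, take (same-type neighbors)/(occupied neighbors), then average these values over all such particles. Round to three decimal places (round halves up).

(1,1)2 0/2
(1,2)1 1/3
(1,3)1 2/2
(1,4)1 3/3
(1,5)1 2/2
(2,1)1 0/3
(2,2)2 0/3
(2,4)1 2/2
(2,5)1 3/3
(2,6)1 2/2
(3,1)2 0/3
(3,2)1 1/3
(3,6)1 2/2
(4,1)1 2/3
(4,2)1 3/4
(4,3)1 1/2
(4,4)2 0/3
(4,5)1 1/2
(4,6)1 3/3
(5,1)1 1/2
(5,2)2 0/2
(5,4)1 0/1
(5,6)1 1/1
Sum over 23 particles: 0/2 + 1/3 + 2/2 + 3/3 + 2/2 + 0/3 + 0/3 + 2/2 + 3/3 + 2/2 + 0/3 + 1/3 + 2/2 + 2/3 + 3/4 + 1/2 + 0/3 + 1/2 + 3/3 + 1/2 + 0/2 + 0/1 + 1/1 = 151/12; mean = 151/12 ÷ 23 = 151/276 = 0.547101… → 0.547.

0.547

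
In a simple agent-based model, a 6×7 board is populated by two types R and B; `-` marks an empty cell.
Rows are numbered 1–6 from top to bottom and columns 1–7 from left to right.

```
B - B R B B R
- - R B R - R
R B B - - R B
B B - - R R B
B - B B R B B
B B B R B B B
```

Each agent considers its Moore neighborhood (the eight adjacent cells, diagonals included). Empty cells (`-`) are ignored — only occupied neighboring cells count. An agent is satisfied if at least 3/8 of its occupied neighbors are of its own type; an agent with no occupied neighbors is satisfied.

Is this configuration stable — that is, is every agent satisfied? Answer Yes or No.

No

(1,1)B 0/0 ok
(1,3)B 1/3 unhappy
(1,4)R 2/5 ok
(1,5)B 2/4 ok
(1,6)B 1/4 unhappy
(1,7)R 1/2 ok
(2,3)R 1/5 unhappy
(2,4)B 3/6 ok
(2,5)R 2/5 ok
(2,7)R 2/4 ok
(3,1)R 0/3 unhappy
(3,2)B 3/5 ok
(3,3)B 3/4 ok
(3,6)R 4/6 ok
(3,7)B 1/4 unhappy
(4,1)B 3/4 ok
(4,2)B 5/6 ok
(4,5)R 3/5 ok
(4,6)R 3/7 ok
(4,7)B 3/5 ok
(5,1)B 4/4 ok
(5,3)B 4/5 ok
(5,4)B 3/6 ok
(5,5)R 3/7 ok
(5,6)B 5/8 ok
(5,7)B 4/5 ok
(6,1)B 2/2 ok
(6,2)B 4/4 ok
(6,3)B 3/4 ok
(6,4)R 1/5 unhappy
(6,5)B 3/5 ok
(6,6)B 4/5 ok
(6,7)B 3/3 ok
For instance (1,3) has only 1/3 same-type neighbors, below 3/8.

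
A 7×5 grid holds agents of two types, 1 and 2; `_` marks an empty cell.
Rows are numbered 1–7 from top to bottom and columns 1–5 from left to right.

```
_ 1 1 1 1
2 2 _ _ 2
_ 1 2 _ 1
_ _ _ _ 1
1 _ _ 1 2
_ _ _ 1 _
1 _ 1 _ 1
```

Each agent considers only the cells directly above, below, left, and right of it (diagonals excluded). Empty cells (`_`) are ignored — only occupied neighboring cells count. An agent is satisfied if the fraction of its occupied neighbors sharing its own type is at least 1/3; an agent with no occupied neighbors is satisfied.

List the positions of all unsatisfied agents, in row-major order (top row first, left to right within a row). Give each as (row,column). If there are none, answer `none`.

(1,2)1 1/2 ✓
(1,3)1 2/2 ✓
(1,4)1 2/2 ✓
(1,5)1 1/2 ✓
(2,1)2 1/1 ✓
(2,2)2 1/3 ✓
(2,5)2 0/2 ✗
(3,2)1 0/2 ✗
(3,3)2 0/1 ✗
(3,5)1 1/2 ✓
(4,5)1 1/2 ✓
(5,1)1 0/0 ✓
(5,4)1 1/2 ✓
(5,5)2 0/2 ✗
(6,4)1 1/1 ✓
(7,1)1 0/0 ✓
(7,3)1 0/0 ✓
(7,5)1 0/0 ✓

(2,5), (3,2), (3,3), (5,5)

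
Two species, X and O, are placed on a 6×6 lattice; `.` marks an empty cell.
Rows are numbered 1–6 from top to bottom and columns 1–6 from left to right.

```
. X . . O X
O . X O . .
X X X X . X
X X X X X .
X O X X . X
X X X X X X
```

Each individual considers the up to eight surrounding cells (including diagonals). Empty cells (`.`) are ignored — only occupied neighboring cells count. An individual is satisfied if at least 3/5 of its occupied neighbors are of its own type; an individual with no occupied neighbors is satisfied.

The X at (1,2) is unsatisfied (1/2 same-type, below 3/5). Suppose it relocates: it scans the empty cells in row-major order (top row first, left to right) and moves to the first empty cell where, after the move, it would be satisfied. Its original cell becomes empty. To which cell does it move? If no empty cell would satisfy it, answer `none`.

(2,2)

Vacating (1,2). Empty cells in order:
  (1,1): 0/1 same-type → still unsatisfied.
  (1,3): 1/2 same-type → still unsatisfied.
  (1,4): 1/3 same-type → still unsatisfied.
  (2,2): 4/5 same-type → satisfied — stop here.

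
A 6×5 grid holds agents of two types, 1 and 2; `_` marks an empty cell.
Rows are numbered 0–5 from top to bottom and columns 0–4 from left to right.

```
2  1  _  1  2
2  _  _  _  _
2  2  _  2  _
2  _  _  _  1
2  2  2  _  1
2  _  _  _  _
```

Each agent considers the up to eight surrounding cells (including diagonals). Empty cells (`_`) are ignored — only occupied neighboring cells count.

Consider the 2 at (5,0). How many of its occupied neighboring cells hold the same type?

2

Occupied neighbors of (5,0): (4,0)=2, (4,1)=2.
Same type (2): 2 of 2.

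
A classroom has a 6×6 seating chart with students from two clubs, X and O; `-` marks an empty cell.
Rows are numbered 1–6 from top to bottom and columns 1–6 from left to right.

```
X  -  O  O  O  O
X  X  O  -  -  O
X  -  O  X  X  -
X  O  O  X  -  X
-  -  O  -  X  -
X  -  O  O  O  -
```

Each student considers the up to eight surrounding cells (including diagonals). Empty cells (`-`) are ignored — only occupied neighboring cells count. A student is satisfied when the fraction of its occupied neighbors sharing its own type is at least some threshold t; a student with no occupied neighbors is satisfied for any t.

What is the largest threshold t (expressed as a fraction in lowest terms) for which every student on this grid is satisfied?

(1,1)X 2/2
(1,3)O 2/3
(1,4)O 3/3
(1,5)O 3/3
(1,6)O 2/2
(2,1)X 3/3
(2,2)X 3/6
(2,3)O 3/5
(2,6)O 2/3
(3,1)X 3/4
(3,3)O 3/6
(3,4)X 2/5
(3,5)X 3/4
(4,1)X 1/2
(4,2)O 3/5
(4,3)O 3/5
(4,4)X 3/6
(4,6)X 2/2
(5,3)O 4/5
(5,5)X 2/4
(6,1)X — no occupied neighbors
(6,3)O 2/2
(6,4)O 3/4
(6,5)O 1/2
The smallest same-type fraction is 2/5 at (3,4), which reduces to 2/5. Any threshold above that leaves this student unsatisfied.

2/5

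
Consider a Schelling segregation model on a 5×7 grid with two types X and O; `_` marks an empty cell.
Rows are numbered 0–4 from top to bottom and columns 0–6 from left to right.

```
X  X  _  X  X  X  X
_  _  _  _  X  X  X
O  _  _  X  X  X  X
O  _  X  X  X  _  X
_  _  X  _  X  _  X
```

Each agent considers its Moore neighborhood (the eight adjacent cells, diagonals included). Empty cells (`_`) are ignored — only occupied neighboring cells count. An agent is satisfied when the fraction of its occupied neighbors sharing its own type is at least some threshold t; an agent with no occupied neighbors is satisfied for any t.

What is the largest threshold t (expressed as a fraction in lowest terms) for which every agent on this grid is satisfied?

(0,0)X 1/1
(0,1)X 1/1
(0,3)X 2/2
(0,4)X 4/4
(0,5)X 5/5
(0,6)X 3/3
(1,4)X 7/7
(1,5)X 8/8
(1,6)X 5/5
(2,0)O 1/1
(2,3)X 5/5
(2,4)X 6/6
(2,5)X 7/7
(2,6)X 4/4
(3,0)O 1/1
(3,2)X 3/3
(3,3)X 6/6
(3,4)X 5/5
(3,6)X 3/3
(4,2)X 2/2
(4,4)X 2/2
(4,6)X 1/1
The smallest same-type fraction is 1/1 at (0,0), which reduces to 1/1. Any threshold above that leaves this agent unsatisfied.

1/1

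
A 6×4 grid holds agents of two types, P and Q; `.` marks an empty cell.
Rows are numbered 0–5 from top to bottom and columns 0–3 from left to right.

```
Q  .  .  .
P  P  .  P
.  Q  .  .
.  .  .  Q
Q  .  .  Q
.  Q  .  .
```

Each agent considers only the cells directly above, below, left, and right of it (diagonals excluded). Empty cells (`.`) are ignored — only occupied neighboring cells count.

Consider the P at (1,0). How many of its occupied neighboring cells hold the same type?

Occupied neighbors of (1,0): (0,0)=Q, (1,1)=P.
Same type (P): 1 of 2.

1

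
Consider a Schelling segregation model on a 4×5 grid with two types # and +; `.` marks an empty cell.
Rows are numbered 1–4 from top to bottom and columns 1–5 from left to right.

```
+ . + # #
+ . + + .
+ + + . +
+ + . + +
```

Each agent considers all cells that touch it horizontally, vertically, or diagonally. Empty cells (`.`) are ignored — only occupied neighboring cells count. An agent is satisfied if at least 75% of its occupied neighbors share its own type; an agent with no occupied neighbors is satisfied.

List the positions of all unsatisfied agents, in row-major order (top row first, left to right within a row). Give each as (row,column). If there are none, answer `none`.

Row 1: (1,1)+ 1/1 ✓ · (1,3)+ 2/3 ✗ · (1,4)# 1/4 ✗ · (1,5)# 1/2 ✗
Row 2: (2,1)+ 3/3 ✓ · (2,3)+ 4/5 ✓ · (2,4)+ 4/6 ✗
Row 3: (3,1)+ 4/4 ✓ · (3,2)+ 6/6 ✓ · (3,3)+ 5/5 ✓ · (3,5)+ 3/3 ✓
Row 4: (4,1)+ 3/3 ✓ · (4,2)+ 4/4 ✓ · (4,4)+ 3/3 ✓ · (4,5)+ 2/2 ✓

(1,3), (1,4), (1,5), (2,4)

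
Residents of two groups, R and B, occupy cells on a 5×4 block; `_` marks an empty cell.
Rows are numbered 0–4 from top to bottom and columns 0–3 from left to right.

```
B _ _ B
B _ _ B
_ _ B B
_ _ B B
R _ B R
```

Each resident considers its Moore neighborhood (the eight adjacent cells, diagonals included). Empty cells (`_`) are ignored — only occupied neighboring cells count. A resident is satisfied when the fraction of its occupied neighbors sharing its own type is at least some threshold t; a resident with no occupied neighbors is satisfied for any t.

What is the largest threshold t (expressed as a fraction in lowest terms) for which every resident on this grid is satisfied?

Row 0: (0,0)B 1/1 · (0,3)B 1/1
Row 1: (1,0)B 1/1 · (1,3)B 3/3
Row 2: (2,2)B 4/4 · (2,3)B 4/4
Row 3: (3,2)B 4/5 · (3,3)B 4/5
Row 4: (4,0)R — no occupied neighbors · (4,2)B 2/3 · (4,3)R 0/3
The smallest same-type fraction is 0/3 at (4,3), which reduces to 0/1. Any threshold above that leaves this resident unsatisfied.

0/1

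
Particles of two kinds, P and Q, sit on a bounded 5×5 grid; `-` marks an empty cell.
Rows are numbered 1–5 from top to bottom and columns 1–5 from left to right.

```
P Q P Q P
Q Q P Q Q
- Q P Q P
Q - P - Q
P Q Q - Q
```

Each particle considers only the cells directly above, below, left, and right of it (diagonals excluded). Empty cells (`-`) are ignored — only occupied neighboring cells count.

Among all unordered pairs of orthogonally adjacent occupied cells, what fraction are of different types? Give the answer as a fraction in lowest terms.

16/27

Scan each occupied cell's neighbors to the right and below so each pair is counted once.
From row 1: 6 unlike of 9 pairs (running 6/9).
From row 2: 3 unlike of 8 pairs (running 9/17).
From row 3: 4 unlike of 5 pairs (running 13/22).
From row 4: 2 unlike of 3 pairs (running 15/25).
From row 5: 1 unlike of 2 pairs (running 16/27).
Total adjacent occupied pairs: 27; unlike-type pairs: 16.
16/27 is already in lowest terms.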